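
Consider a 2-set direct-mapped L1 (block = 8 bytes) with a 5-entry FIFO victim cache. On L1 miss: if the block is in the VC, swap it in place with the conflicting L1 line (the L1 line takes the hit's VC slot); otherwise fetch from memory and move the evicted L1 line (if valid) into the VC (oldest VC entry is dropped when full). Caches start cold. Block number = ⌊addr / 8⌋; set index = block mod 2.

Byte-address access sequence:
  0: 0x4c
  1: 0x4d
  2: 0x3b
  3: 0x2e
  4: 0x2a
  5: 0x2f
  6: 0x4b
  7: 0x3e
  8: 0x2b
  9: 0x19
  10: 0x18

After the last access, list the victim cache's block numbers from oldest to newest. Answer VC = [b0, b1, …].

VC = [7, 9, 5]

  [0] addr=0x4c blk=9 s=1: MISS | VC []
  [1] addr=0x4d blk=9 s=1: L1-HIT | VC []
  [2] addr=0x3b blk=7 s=1: MISS | VC [9]
  [3] addr=0x2e blk=5 s=1: MISS | VC [9, 7]
  [4] addr=0x2a blk=5 s=1: L1-HIT | VC [9, 7]
  [5] addr=0x2f blk=5 s=1: L1-HIT | VC [9, 7]
  [6] addr=0x4b blk=9 s=1: VC-HIT | VC [5, 7]
  [7] addr=0x3e blk=7 s=1: VC-HIT | VC [5, 9]
  [8] addr=0x2b blk=5 s=1: VC-HIT | VC [7, 9]
  [9] addr=0x19 blk=3 s=1: MISS | VC [7, 9, 5]
  [10] addr=0x18 blk=3 s=1: L1-HIT | VC [7, 9, 5]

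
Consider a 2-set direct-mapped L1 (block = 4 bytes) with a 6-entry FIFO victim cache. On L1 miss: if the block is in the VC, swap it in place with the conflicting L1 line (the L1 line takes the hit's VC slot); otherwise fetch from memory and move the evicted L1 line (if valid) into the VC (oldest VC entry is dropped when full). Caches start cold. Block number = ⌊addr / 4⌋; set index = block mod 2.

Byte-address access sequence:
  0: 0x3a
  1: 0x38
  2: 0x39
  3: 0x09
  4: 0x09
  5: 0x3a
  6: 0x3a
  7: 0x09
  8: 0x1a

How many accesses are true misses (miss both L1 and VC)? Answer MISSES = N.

#0 0x3a→b14/s0 MISS; vc=[]
#1 0x38→b14/s0 L1-HIT; vc=[]
#2 0x39→b14/s0 L1-HIT; vc=[]
#3 0x9→b2/s0 MISS; vc=[14]
#4 0x9→b2/s0 L1-HIT; vc=[14]
#5 0x3a→b14/s0 VC-HIT; vc=[2]
#6 0x3a→b14/s0 L1-HIT; vc=[2]
#7 0x9→b2/s0 VC-HIT; vc=[14]
#8 0x1a→b6/s0 MISS; vc=[14,2]

MISSES = 3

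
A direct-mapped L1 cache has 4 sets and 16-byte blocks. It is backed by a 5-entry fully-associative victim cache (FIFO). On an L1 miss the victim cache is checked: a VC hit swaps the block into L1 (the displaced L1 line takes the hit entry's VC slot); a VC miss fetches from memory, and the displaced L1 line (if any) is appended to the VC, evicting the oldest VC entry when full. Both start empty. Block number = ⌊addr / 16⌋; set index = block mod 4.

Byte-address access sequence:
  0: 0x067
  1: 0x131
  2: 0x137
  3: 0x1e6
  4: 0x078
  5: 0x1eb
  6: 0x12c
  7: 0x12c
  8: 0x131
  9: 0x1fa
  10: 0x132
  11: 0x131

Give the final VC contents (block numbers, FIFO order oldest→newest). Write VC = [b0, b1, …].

0: 0x67 (blk 6, set 2) → MISS  vc=[]
1: 0x131 (blk 19, set 3) → MISS  vc=[]
2: 0x137 (blk 19, set 3) → L1-HIT  vc=[]
3: 0x1e6 (blk 30, set 2) → MISS  vc=[6]
4: 0x78 (blk 7, set 3) → MISS  vc=[6, 19]
5: 0x1eb (blk 30, set 2) → L1-HIT  vc=[6, 19]
6: 0x12c (blk 18, set 2) → MISS  vc=[6, 19, 30]
7: 0x12c (blk 18, set 2) → L1-HIT  vc=[6, 19, 30]
8: 0x131 (blk 19, set 3) → VC-HIT  vc=[6, 7, 30]
9: 0x1fa (blk 31, set 3) → MISS  vc=[6, 7, 30, 19]
10: 0x132 (blk 19, set 3) → VC-HIT  vc=[6, 7, 30, 31]
11: 0x131 (blk 19, set 3) → L1-HIT  vc=[6, 7, 30, 31]

VC = [6, 7, 30, 31]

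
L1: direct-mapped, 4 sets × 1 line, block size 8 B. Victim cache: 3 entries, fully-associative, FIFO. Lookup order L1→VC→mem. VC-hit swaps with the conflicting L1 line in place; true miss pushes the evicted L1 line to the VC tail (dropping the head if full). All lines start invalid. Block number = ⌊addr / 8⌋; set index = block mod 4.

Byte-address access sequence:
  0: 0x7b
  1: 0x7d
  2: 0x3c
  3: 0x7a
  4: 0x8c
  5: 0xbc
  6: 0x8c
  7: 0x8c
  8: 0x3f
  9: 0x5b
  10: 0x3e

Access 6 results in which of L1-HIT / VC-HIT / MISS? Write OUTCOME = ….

#0 0x7b→b15/s3 MISS; vc=[]
#1 0x7d→b15/s3 L1-HIT; vc=[]
#2 0x3c→b7/s3 MISS; vc=[15]
#3 0x7a→b15/s3 VC-HIT; vc=[7]
#4 0x8c→b17/s1 MISS; vc=[7]
#5 0xbc→b23/s3 MISS; vc=[7,15]
#6 0x8c→b17/s1 L1-HIT; vc=[7,15]
#7 0x8c→b17/s1 L1-HIT; vc=[7,15]
#8 0x3f→b7/s3 VC-HIT; vc=[23,15]
#9 0x5b→b11/s3 MISS; vc=[23,15,7]
#10 0x3e→b7/s3 VC-HIT; vc=[23,15,11]

OUTCOME = L1-HIT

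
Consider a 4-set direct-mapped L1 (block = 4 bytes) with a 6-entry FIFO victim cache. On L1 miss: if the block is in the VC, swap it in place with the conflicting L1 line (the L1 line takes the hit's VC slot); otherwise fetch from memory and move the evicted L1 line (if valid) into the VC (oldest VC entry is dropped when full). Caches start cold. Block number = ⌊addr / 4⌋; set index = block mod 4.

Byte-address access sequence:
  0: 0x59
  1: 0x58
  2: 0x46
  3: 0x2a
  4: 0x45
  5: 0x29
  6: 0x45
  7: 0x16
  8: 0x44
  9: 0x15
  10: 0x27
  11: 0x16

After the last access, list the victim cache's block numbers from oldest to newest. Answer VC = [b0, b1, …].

  [0] addr=0x59 blk=22 s=2: MISS | VC []
  [1] addr=0x58 blk=22 s=2: L1-HIT | VC []
  [2] addr=0x46 blk=17 s=1: MISS | VC []
  [3] addr=0x2a blk=10 s=2: MISS | VC [22]
  [4] addr=0x45 blk=17 s=1: L1-HIT | VC [22]
  [5] addr=0x29 blk=10 s=2: L1-HIT | VC [22]
  [6] addr=0x45 blk=17 s=1: L1-HIT | VC [22]
  [7] addr=0x16 blk=5 s=1: MISS | VC [22, 17]
  [8] addr=0x44 blk=17 s=1: VC-HIT | VC [22, 5]
  [9] addr=0x15 blk=5 s=1: VC-HIT | VC [22, 17]
  [10] addr=0x27 blk=9 s=1: MISS | VC [22, 17, 5]
  [11] addr=0x16 blk=5 s=1: VC-HIT | VC [22, 17, 9]

VC = [22, 17, 9]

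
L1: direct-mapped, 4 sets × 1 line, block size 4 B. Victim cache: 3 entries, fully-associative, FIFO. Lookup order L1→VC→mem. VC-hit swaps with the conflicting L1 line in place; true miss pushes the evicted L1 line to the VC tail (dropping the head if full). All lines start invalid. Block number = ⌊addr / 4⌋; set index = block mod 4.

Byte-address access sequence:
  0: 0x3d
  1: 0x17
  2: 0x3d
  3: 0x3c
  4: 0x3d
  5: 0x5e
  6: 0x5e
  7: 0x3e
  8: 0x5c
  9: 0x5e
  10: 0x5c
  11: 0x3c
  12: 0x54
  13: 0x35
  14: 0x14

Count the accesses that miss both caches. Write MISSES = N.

MISSES = 5

0: 0x3d (blk 15, set 3) → MISS  vc=[]
1: 0x17 (blk 5, set 1) → MISS  vc=[]
2: 0x3d (blk 15, set 3) → L1-HIT  vc=[]
3: 0x3c (blk 15, set 3) → L1-HIT  vc=[]
4: 0x3d (blk 15, set 3) → L1-HIT  vc=[]
5: 0x5e (blk 23, set 3) → MISS  vc=[15]
6: 0x5e (blk 23, set 3) → L1-HIT  vc=[15]
7: 0x3e (blk 15, set 3) → VC-HIT  vc=[23]
8: 0x5c (blk 23, set 3) → VC-HIT  vc=[15]
9: 0x5e (blk 23, set 3) → L1-HIT  vc=[15]
10: 0x5c (blk 23, set 3) → L1-HIT  vc=[15]
11: 0x3c (blk 15, set 3) → VC-HIT  vc=[23]
12: 0x54 (blk 21, set 1) → MISS  vc=[23, 5]
13: 0x35 (blk 13, set 1) → MISS  vc=[23, 5, 21]
14: 0x14 (blk 5, set 1) → VC-HIT  vc=[23, 13, 21]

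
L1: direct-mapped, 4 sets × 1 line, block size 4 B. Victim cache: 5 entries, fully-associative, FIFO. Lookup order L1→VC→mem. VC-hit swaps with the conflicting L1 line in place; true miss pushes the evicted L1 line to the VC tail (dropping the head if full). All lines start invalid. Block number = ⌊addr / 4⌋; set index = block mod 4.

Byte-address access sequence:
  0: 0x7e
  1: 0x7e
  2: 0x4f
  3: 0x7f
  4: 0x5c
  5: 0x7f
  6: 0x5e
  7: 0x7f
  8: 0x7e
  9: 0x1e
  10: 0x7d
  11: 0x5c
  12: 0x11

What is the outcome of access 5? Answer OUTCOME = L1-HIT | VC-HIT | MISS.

OUTCOME = VC-HIT

0: 0x7e (blk 31, set 3) → MISS  vc=[]
1: 0x7e (blk 31, set 3) → L1-HIT  vc=[]
2: 0x4f (blk 19, set 3) → MISS  vc=[31]
3: 0x7f (blk 31, set 3) → VC-HIT  vc=[19]
4: 0x5c (blk 23, set 3) → MISS  vc=[19, 31]
5: 0x7f (blk 31, set 3) → VC-HIT  vc=[19, 23]
6: 0x5e (blk 23, set 3) → VC-HIT  vc=[19, 31]
7: 0x7f (blk 31, set 3) → VC-HIT  vc=[19, 23]
8: 0x7e (blk 31, set 3) → L1-HIT  vc=[19, 23]
9: 0x1e (blk 7, set 3) → MISS  vc=[19, 23, 31]
10: 0x7d (blk 31, set 3) → VC-HIT  vc=[19, 23, 7]
11: 0x5c (blk 23, set 3) → VC-HIT  vc=[19, 31, 7]
12: 0x11 (blk 4, set 0) → MISS  vc=[19, 31, 7]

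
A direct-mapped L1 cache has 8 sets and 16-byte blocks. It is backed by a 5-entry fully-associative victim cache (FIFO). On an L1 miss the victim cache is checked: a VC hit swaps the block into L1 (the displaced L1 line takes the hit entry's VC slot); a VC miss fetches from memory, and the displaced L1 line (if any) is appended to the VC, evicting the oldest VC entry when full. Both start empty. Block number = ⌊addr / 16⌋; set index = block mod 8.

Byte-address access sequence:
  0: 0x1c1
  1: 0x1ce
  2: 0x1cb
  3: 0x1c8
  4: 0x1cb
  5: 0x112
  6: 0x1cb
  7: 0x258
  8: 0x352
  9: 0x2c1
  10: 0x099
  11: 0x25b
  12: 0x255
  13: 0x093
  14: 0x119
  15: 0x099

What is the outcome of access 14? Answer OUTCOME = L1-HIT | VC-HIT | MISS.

OUTCOME = VC-HIT

  [0] addr=0x1c1 blk=28 s=4: MISS | VC []
  [1] addr=0x1ce blk=28 s=4: L1-HIT | VC []
  [2] addr=0x1cb blk=28 s=4: L1-HIT | VC []
  [3] addr=0x1c8 blk=28 s=4: L1-HIT | VC []
  [4] addr=0x1cb blk=28 s=4: L1-HIT | VC []
  [5] addr=0x112 blk=17 s=1: MISS | VC []
  [6] addr=0x1cb blk=28 s=4: L1-HIT | VC []
  [7] addr=0x258 blk=37 s=5: MISS | VC []
  [8] addr=0x352 blk=53 s=5: MISS | VC [37]
  [9] addr=0x2c1 blk=44 s=4: MISS | VC [37, 28]
  [10] addr=0x99 blk=9 s=1: MISS | VC [37, 28, 17]
  [11] addr=0x25b blk=37 s=5: VC-HIT | VC [53, 28, 17]
  [12] addr=0x255 blk=37 s=5: L1-HIT | VC [53, 28, 17]
  [13] addr=0x93 blk=9 s=1: L1-HIT | VC [53, 28, 17]
  [14] addr=0x119 blk=17 s=1: VC-HIT | VC [53, 28, 9]
  [15] addr=0x99 blk=9 s=1: VC-HIT | VC [53, 28, 17]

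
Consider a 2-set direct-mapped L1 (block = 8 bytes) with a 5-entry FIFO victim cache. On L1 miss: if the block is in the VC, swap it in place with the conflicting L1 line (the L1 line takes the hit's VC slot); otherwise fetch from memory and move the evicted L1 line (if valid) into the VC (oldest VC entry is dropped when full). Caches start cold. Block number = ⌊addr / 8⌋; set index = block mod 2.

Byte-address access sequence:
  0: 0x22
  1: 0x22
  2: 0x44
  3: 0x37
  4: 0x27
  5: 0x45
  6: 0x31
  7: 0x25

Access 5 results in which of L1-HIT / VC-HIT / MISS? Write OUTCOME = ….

0: 0x22 (blk 4, set 0) → MISS  vc=[]
1: 0x22 (blk 4, set 0) → L1-HIT  vc=[]
2: 0x44 (blk 8, set 0) → MISS  vc=[4]
3: 0x37 (blk 6, set 0) → MISS  vc=[4, 8]
4: 0x27 (blk 4, set 0) → VC-HIT  vc=[6, 8]
5: 0x45 (blk 8, set 0) → VC-HIT  vc=[6, 4]
6: 0x31 (blk 6, set 0) → VC-HIT  vc=[8, 4]
7: 0x25 (blk 4, set 0) → VC-HIT  vc=[8, 6]

OUTCOME = VC-HIT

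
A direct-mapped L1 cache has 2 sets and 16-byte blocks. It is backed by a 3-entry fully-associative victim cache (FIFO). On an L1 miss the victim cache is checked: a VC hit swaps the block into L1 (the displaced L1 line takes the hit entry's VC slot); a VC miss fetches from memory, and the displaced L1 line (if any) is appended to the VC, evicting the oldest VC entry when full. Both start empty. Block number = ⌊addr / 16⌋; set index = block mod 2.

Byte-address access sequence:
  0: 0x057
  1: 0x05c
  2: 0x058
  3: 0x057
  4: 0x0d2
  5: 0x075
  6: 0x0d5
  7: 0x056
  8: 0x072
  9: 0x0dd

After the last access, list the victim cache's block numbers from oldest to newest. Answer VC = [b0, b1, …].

  [0] addr=0x57 blk=5 s=1: MISS | VC []
  [1] addr=0x5c blk=5 s=1: L1-HIT | VC []
  [2] addr=0x58 blk=5 s=1: L1-HIT | VC []
  [3] addr=0x57 blk=5 s=1: L1-HIT | VC []
  [4] addr=0xd2 blk=13 s=1: MISS | VC [5]
  [5] addr=0x75 blk=7 s=1: MISS | VC [5, 13]
  [6] addr=0xd5 blk=13 s=1: VC-HIT | VC [5, 7]
  [7] addr=0x56 blk=5 s=1: VC-HIT | VC [13, 7]
  [8] addr=0x72 blk=7 s=1: VC-HIT | VC [13, 5]
  [9] addr=0xdd blk=13 s=1: VC-HIT | VC [7, 5]

VC = [7, 5]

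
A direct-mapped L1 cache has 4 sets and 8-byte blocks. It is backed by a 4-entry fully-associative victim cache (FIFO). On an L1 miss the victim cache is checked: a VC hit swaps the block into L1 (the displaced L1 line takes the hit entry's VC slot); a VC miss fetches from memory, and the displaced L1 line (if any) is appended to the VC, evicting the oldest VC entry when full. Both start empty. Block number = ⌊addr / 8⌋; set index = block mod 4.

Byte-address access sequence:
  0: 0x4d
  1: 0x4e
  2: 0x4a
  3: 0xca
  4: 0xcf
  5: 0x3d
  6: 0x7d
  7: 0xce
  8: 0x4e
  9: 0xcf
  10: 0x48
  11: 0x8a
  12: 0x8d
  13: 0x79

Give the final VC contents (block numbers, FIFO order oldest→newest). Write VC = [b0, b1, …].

VC = [25, 7, 9]

#0 0x4d→b9/s1 MISS; vc=[]
#1 0x4e→b9/s1 L1-HIT; vc=[]
#2 0x4a→b9/s1 L1-HIT; vc=[]
#3 0xca→b25/s1 MISS; vc=[9]
#4 0xcf→b25/s1 L1-HIT; vc=[9]
#5 0x3d→b7/s3 MISS; vc=[9]
#6 0x7d→b15/s3 MISS; vc=[9,7]
#7 0xce→b25/s1 L1-HIT; vc=[9,7]
#8 0x4e→b9/s1 VC-HIT; vc=[25,7]
#9 0xcf→b25/s1 VC-HIT; vc=[9,7]
#10 0x48→b9/s1 VC-HIT; vc=[25,7]
#11 0x8a→b17/s1 MISS; vc=[25,7,9]
#12 0x8d→b17/s1 L1-HIT; vc=[25,7,9]
#13 0x79→b15/s3 L1-HIT; vc=[25,7,9]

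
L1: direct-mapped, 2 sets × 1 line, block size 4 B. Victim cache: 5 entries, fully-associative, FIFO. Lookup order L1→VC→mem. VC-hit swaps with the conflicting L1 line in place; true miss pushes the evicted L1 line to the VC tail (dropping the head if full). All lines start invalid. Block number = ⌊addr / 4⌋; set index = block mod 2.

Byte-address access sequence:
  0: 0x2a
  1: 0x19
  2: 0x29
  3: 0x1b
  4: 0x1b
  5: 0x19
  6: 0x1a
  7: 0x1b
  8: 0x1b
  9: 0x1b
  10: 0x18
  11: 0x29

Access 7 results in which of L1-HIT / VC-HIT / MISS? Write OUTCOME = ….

0: 0x2a (blk 10, set 0) → MISS  vc=[]
1: 0x19 (blk 6, set 0) → MISS  vc=[10]
2: 0x29 (blk 10, set 0) → VC-HIT  vc=[6]
3: 0x1b (blk 6, set 0) → VC-HIT  vc=[10]
4: 0x1b (blk 6, set 0) → L1-HIT  vc=[10]
5: 0x19 (blk 6, set 0) → L1-HIT  vc=[10]
6: 0x1a (blk 6, set 0) → L1-HIT  vc=[10]
7: 0x1b (blk 6, set 0) → L1-HIT  vc=[10]
8: 0x1b (blk 6, set 0) → L1-HIT  vc=[10]
9: 0x1b (blk 6, set 0) → L1-HIT  vc=[10]
10: 0x18 (blk 6, set 0) → L1-HIT  vc=[10]
11: 0x29 (blk 10, set 0) → VC-HIT  vc=[6]

OUTCOME = L1-HIT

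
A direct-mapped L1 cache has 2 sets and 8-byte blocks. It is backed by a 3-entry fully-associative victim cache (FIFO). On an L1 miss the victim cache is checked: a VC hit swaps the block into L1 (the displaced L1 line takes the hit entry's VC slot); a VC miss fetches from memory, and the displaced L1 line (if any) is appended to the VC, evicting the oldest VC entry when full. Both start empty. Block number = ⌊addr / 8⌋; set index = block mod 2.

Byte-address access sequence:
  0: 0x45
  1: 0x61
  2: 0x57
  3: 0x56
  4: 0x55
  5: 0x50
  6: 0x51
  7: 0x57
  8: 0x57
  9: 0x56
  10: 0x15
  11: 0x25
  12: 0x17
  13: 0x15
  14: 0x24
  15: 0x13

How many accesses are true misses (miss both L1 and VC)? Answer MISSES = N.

MISSES = 5

#0 0x45→b8/s0 MISS; vc=[]
#1 0x61→b12/s0 MISS; vc=[8]
#2 0x57→b10/s0 MISS; vc=[8,12]
#3 0x56→b10/s0 L1-HIT; vc=[8,12]
#4 0x55→b10/s0 L1-HIT; vc=[8,12]
#5 0x50→b10/s0 L1-HIT; vc=[8,12]
#6 0x51→b10/s0 L1-HIT; vc=[8,12]
#7 0x57→b10/s0 L1-HIT; vc=[8,12]
#8 0x57→b10/s0 L1-HIT; vc=[8,12]
#9 0x56→b10/s0 L1-HIT; vc=[8,12]
#10 0x15→b2/s0 MISS; vc=[8,12,10]
#11 0x25→b4/s0 MISS; vc=[12,10,2]
#12 0x17→b2/s0 VC-HIT; vc=[12,10,4]
#13 0x15→b2/s0 L1-HIT; vc=[12,10,4]
#14 0x24→b4/s0 VC-HIT; vc=[12,10,2]
#15 0x13→b2/s0 VC-HIT; vc=[12,10,4]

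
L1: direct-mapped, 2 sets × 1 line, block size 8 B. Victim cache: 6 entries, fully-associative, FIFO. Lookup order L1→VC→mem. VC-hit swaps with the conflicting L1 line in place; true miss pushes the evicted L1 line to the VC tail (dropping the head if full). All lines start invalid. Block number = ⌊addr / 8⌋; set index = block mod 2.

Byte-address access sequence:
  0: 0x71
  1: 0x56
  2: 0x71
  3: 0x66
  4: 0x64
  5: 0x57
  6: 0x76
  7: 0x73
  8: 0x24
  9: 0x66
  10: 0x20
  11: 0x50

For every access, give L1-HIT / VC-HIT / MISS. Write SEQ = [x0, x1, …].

SEQ = [MISS, MISS, VC-HIT, MISS, L1-HIT, VC-HIT, VC-HIT, L1-HIT, MISS, VC-HIT, VC-HIT, VC-HIT]

  [0] addr=0x71 blk=14 s=0: MISS | VC []
  [1] addr=0x56 blk=10 s=0: MISS | VC [14]
  [2] addr=0x71 blk=14 s=0: VC-HIT | VC [10]
  [3] addr=0x66 blk=12 s=0: MISS | VC [10, 14]
  [4] addr=0x64 blk=12 s=0: L1-HIT | VC [10, 14]
  [5] addr=0x57 blk=10 s=0: VC-HIT | VC [12, 14]
  [6] addr=0x76 blk=14 s=0: VC-HIT | VC [12, 10]
  [7] addr=0x73 blk=14 s=0: L1-HIT | VC [12, 10]
  [8] addr=0x24 blk=4 s=0: MISS | VC [12, 10, 14]
  [9] addr=0x66 blk=12 s=0: VC-HIT | VC [4, 10, 14]
  [10] addr=0x20 blk=4 s=0: VC-HIT | VC [12, 10, 14]
  [11] addr=0x50 blk=10 s=0: VC-HIT | VC [12, 4, 14]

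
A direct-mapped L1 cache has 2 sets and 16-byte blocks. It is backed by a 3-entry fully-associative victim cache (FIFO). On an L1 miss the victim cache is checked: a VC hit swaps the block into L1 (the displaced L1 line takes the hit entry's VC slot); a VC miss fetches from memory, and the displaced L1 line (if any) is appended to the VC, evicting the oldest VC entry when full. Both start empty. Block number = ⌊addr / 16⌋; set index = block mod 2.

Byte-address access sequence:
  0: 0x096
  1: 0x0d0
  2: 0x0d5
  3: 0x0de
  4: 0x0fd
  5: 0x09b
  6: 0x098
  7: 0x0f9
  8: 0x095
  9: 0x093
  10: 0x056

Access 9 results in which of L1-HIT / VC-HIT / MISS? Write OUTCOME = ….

0: 0x96 (blk 9, set 1) → MISS  vc=[]
1: 0xd0 (blk 13, set 1) → MISS  vc=[9]
2: 0xd5 (blk 13, set 1) → L1-HIT  vc=[9]
3: 0xde (blk 13, set 1) → L1-HIT  vc=[9]
4: 0xfd (blk 15, set 1) → MISS  vc=[9, 13]
5: 0x9b (blk 9, set 1) → VC-HIT  vc=[15, 13]
6: 0x98 (blk 9, set 1) → L1-HIT  vc=[15, 13]
7: 0xf9 (blk 15, set 1) → VC-HIT  vc=[9, 13]
8: 0x95 (blk 9, set 1) → VC-HIT  vc=[15, 13]
9: 0x93 (blk 9, set 1) → L1-HIT  vc=[15, 13]
10: 0x56 (blk 5, set 1) → MISS  vc=[15, 13, 9]

OUTCOME = L1-HIT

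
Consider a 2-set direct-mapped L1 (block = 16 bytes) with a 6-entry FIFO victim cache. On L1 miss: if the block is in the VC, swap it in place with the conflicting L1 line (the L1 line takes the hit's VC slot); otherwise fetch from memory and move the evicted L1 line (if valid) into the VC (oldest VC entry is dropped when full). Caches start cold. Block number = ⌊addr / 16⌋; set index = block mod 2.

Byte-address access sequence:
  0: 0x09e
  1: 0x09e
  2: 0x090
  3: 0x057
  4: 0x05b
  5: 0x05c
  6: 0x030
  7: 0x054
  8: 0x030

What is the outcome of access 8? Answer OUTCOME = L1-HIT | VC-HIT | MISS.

OUTCOME = VC-HIT

#0 0x9e→b9/s1 MISS; vc=[]
#1 0x9e→b9/s1 L1-HIT; vc=[]
#2 0x90→b9/s1 L1-HIT; vc=[]
#3 0x57→b5/s1 MISS; vc=[9]
#4 0x5b→b5/s1 L1-HIT; vc=[9]
#5 0x5c→b5/s1 L1-HIT; vc=[9]
#6 0x30→b3/s1 MISS; vc=[9,5]
#7 0x54→b5/s1 VC-HIT; vc=[9,3]
#8 0x30→b3/s1 VC-HIT; vc=[9,5]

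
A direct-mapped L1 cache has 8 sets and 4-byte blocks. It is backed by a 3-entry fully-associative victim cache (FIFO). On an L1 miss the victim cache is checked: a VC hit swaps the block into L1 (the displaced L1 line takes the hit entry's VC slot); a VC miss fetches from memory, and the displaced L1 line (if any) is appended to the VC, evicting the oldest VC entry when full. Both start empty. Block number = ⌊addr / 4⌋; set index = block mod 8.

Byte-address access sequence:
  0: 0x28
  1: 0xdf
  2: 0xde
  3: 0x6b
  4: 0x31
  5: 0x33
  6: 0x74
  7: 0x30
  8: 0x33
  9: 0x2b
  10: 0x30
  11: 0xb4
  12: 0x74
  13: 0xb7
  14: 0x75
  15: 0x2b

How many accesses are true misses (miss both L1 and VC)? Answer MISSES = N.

MISSES = 6

0: 0x28 (blk 10, set 2) → MISS  vc=[]
1: 0xdf (blk 55, set 7) → MISS  vc=[]
2: 0xde (blk 55, set 7) → L1-HIT  vc=[]
3: 0x6b (blk 26, set 2) → MISS  vc=[10]
4: 0x31 (blk 12, set 4) → MISS  vc=[10]
5: 0x33 (blk 12, set 4) → L1-HIT  vc=[10]
6: 0x74 (blk 29, set 5) → MISS  vc=[10]
7: 0x30 (blk 12, set 4) → L1-HIT  vc=[10]
8: 0x33 (blk 12, set 4) → L1-HIT  vc=[10]
9: 0x2b (blk 10, set 2) → VC-HIT  vc=[26]
10: 0x30 (blk 12, set 4) → L1-HIT  vc=[26]
11: 0xb4 (blk 45, set 5) → MISS  vc=[26, 29]
12: 0x74 (blk 29, set 5) → VC-HIT  vc=[26, 45]
13: 0xb7 (blk 45, set 5) → VC-HIT  vc=[26, 29]
14: 0x75 (blk 29, set 5) → VC-HIT  vc=[26, 45]
15: 0x2b (blk 10, set 2) → L1-HIT  vc=[26, 45]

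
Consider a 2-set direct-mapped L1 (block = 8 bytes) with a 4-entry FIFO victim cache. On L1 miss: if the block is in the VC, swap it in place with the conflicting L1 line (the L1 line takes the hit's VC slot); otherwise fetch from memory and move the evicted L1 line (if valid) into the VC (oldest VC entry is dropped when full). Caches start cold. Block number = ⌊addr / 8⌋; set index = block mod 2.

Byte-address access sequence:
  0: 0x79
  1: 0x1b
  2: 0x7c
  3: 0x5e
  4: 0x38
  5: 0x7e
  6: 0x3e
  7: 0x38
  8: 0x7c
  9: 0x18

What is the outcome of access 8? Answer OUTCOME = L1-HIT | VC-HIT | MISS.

OUTCOME = VC-HIT

  [0] addr=0x79 blk=15 s=1: MISS | VC []
  [1] addr=0x1b blk=3 s=1: MISS | VC [15]
  [2] addr=0x7c blk=15 s=1: VC-HIT | VC [3]
  [3] addr=0x5e blk=11 s=1: MISS | VC [3, 15]
  [4] addr=0x38 blk=7 s=1: MISS | VC [3, 15, 11]
  [5] addr=0x7e blk=15 s=1: VC-HIT | VC [3, 7, 11]
  [6] addr=0x3e blk=7 s=1: VC-HIT | VC [3, 15, 11]
  [7] addr=0x38 blk=7 s=1: L1-HIT | VC [3, 15, 11]
  [8] addr=0x7c blk=15 s=1: VC-HIT | VC [3, 7, 11]
  [9] addr=0x18 blk=3 s=1: VC-HIT | VC [15, 7, 11]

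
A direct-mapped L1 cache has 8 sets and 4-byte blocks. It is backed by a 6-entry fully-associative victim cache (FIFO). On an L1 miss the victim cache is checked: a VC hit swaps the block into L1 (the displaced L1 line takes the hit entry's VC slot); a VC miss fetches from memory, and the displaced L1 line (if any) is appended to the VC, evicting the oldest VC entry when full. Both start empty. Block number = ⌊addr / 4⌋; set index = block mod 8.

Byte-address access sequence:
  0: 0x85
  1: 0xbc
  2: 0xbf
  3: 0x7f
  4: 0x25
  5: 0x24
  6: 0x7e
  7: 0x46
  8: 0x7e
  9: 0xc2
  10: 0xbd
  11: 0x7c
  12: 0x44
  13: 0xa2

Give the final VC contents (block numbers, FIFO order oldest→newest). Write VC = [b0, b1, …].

VC = [47, 33, 9, 48]

#0 0x85→b33/s1 MISS; vc=[]
#1 0xbc→b47/s7 MISS; vc=[]
#2 0xbf→b47/s7 L1-HIT; vc=[]
#3 0x7f→b31/s7 MISS; vc=[47]
#4 0x25→b9/s1 MISS; vc=[47,33]
#5 0x24→b9/s1 L1-HIT; vc=[47,33]
#6 0x7e→b31/s7 L1-HIT; vc=[47,33]
#7 0x46→b17/s1 MISS; vc=[47,33,9]
#8 0x7e→b31/s7 L1-HIT; vc=[47,33,9]
#9 0xc2→b48/s0 MISS; vc=[47,33,9]
#10 0xbd→b47/s7 VC-HIT; vc=[31,33,9]
#11 0x7c→b31/s7 VC-HIT; vc=[47,33,9]
#12 0x44→b17/s1 L1-HIT; vc=[47,33,9]
#13 0xa2→b40/s0 MISS; vc=[47,33,9,48]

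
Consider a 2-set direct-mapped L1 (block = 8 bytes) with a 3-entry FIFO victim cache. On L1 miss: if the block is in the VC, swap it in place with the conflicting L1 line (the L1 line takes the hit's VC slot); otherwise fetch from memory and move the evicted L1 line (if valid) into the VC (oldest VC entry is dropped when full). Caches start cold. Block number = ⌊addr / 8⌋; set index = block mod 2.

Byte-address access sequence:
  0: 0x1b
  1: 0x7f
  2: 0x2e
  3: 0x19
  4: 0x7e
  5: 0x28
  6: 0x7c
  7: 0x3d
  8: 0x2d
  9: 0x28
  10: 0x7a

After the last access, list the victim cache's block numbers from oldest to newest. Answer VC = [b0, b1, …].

  [0] addr=0x1b blk=3 s=1: MISS | VC []
  [1] addr=0x7f blk=15 s=1: MISS | VC [3]
  [2] addr=0x2e blk=5 s=1: MISS | VC [3, 15]
  [3] addr=0x19 blk=3 s=1: VC-HIT | VC [5, 15]
  [4] addr=0x7e blk=15 s=1: VC-HIT | VC [5, 3]
  [5] addr=0x28 blk=5 s=1: VC-HIT | VC [15, 3]
  [6] addr=0x7c blk=15 s=1: VC-HIT | VC [5, 3]
  [7] addr=0x3d blk=7 s=1: MISS | VC [5, 3, 15]
  [8] addr=0x2d blk=5 s=1: VC-HIT | VC [7, 3, 15]
  [9] addr=0x28 blk=5 s=1: L1-HIT | VC [7, 3, 15]
  [10] addr=0x7a blk=15 s=1: VC-HIT | VC [7, 3, 5]

VC = [7, 3, 5]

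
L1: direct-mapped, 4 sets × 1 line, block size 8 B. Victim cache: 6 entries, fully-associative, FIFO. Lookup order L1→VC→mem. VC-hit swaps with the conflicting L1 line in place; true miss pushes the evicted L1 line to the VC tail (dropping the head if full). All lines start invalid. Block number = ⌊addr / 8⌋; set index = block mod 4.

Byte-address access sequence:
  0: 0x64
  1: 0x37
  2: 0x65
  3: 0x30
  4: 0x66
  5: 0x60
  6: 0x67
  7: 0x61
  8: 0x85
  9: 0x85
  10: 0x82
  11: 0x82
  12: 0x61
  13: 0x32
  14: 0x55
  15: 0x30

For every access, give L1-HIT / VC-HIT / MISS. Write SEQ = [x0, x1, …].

SEQ = [MISS, MISS, L1-HIT, L1-HIT, L1-HIT, L1-HIT, L1-HIT, L1-HIT, MISS, L1-HIT, L1-HIT, L1-HIT, VC-HIT, L1-HIT, MISS, VC-HIT]

0: 0x64 (blk 12, set 0) → MISS  vc=[]
1: 0x37 (blk 6, set 2) → MISS  vc=[]
2: 0x65 (blk 12, set 0) → L1-HIT  vc=[]
3: 0x30 (blk 6, set 2) → L1-HIT  vc=[]
4: 0x66 (blk 12, set 0) → L1-HIT  vc=[]
5: 0x60 (blk 12, set 0) → L1-HIT  vc=[]
6: 0x67 (blk 12, set 0) → L1-HIT  vc=[]
7: 0x61 (blk 12, set 0) → L1-HIT  vc=[]
8: 0x85 (blk 16, set 0) → MISS  vc=[12]
9: 0x85 (blk 16, set 0) → L1-HIT  vc=[12]
10: 0x82 (blk 16, set 0) → L1-HIT  vc=[12]
11: 0x82 (blk 16, set 0) → L1-HIT  vc=[12]
12: 0x61 (blk 12, set 0) → VC-HIT  vc=[16]
13: 0x32 (blk 6, set 2) → L1-HIT  vc=[16]
14: 0x55 (blk 10, set 2) → MISS  vc=[16, 6]
15: 0x30 (blk 6, set 2) → VC-HIT  vc=[16, 10]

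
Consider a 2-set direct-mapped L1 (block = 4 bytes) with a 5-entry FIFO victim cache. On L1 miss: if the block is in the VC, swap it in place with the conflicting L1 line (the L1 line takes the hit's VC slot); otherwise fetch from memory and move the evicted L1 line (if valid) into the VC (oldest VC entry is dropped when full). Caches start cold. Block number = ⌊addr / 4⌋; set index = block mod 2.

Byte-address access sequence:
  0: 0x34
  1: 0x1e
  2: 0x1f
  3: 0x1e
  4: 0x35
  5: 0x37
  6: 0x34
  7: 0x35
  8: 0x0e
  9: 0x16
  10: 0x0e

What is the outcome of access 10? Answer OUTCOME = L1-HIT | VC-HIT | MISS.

OUTCOME = VC-HIT

0: 0x34 (blk 13, set 1) → MISS  vc=[]
1: 0x1e (blk 7, set 1) → MISS  vc=[13]
2: 0x1f (blk 7, set 1) → L1-HIT  vc=[13]
3: 0x1e (blk 7, set 1) → L1-HIT  vc=[13]
4: 0x35 (blk 13, set 1) → VC-HIT  vc=[7]
5: 0x37 (blk 13, set 1) → L1-HIT  vc=[7]
6: 0x34 (blk 13, set 1) → L1-HIT  vc=[7]
7: 0x35 (blk 13, set 1) → L1-HIT  vc=[7]
8: 0xe (blk 3, set 1) → MISS  vc=[7, 13]
9: 0x16 (blk 5, set 1) → MISS  vc=[7, 13, 3]
10: 0xe (blk 3, set 1) → VC-HIT  vc=[7, 13, 5]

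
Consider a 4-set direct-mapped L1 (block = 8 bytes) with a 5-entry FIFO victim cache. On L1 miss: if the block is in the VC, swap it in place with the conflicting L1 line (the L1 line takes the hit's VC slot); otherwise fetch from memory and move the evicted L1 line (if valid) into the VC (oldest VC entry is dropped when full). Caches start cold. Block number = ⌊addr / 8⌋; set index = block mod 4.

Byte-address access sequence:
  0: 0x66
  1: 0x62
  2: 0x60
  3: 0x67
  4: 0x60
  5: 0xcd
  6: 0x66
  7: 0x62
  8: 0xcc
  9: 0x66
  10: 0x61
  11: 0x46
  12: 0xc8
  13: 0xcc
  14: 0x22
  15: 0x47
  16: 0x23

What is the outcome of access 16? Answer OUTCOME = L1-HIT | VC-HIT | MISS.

OUTCOME = VC-HIT

0: 0x66 (blk 12, set 0) → MISS  vc=[]
1: 0x62 (blk 12, set 0) → L1-HIT  vc=[]
2: 0x60 (blk 12, set 0) → L1-HIT  vc=[]
3: 0x67 (blk 12, set 0) → L1-HIT  vc=[]
4: 0x60 (blk 12, set 0) → L1-HIT  vc=[]
5: 0xcd (blk 25, set 1) → MISS  vc=[]
6: 0x66 (blk 12, set 0) → L1-HIT  vc=[]
7: 0x62 (blk 12, set 0) → L1-HIT  vc=[]
8: 0xcc (blk 25, set 1) → L1-HIT  vc=[]
9: 0x66 (blk 12, set 0) → L1-HIT  vc=[]
10: 0x61 (blk 12, set 0) → L1-HIT  vc=[]
11: 0x46 (blk 8, set 0) → MISS  vc=[12]
12: 0xc8 (blk 25, set 1) → L1-HIT  vc=[12]
13: 0xcc (blk 25, set 1) → L1-HIT  vc=[12]
14: 0x22 (blk 4, set 0) → MISS  vc=[12, 8]
15: 0x47 (blk 8, set 0) → VC-HIT  vc=[12, 4]
16: 0x23 (blk 4, set 0) → VC-HIT  vc=[12, 8]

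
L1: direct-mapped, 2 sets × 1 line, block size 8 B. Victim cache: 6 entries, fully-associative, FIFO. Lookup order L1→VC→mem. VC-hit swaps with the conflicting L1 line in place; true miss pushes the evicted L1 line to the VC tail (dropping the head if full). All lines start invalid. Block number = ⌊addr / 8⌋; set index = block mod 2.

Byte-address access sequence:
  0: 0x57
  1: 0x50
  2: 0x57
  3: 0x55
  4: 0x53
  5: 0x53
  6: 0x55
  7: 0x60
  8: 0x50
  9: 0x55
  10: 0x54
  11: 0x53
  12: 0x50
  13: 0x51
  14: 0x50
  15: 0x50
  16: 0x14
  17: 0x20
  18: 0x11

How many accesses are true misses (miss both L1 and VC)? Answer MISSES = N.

MISSES = 4

#0 0x57→b10/s0 MISS; vc=[]
#1 0x50→b10/s0 L1-HIT; vc=[]
#2 0x57→b10/s0 L1-HIT; vc=[]
#3 0x55→b10/s0 L1-HIT; vc=[]
#4 0x53→b10/s0 L1-HIT; vc=[]
#5 0x53→b10/s0 L1-HIT; vc=[]
#6 0x55→b10/s0 L1-HIT; vc=[]
#7 0x60→b12/s0 MISS; vc=[10]
#8 0x50→b10/s0 VC-HIT; vc=[12]
#9 0x55→b10/s0 L1-HIT; vc=[12]
#10 0x54→b10/s0 L1-HIT; vc=[12]
#11 0x53→b10/s0 L1-HIT; vc=[12]
#12 0x50→b10/s0 L1-HIT; vc=[12]
#13 0x51→b10/s0 L1-HIT; vc=[12]
#14 0x50→b10/s0 L1-HIT; vc=[12]
#15 0x50→b10/s0 L1-HIT; vc=[12]
#16 0x14→b2/s0 MISS; vc=[12,10]
#17 0x20→b4/s0 MISS; vc=[12,10,2]
#18 0x11→b2/s0 VC-HIT; vc=[12,10,4]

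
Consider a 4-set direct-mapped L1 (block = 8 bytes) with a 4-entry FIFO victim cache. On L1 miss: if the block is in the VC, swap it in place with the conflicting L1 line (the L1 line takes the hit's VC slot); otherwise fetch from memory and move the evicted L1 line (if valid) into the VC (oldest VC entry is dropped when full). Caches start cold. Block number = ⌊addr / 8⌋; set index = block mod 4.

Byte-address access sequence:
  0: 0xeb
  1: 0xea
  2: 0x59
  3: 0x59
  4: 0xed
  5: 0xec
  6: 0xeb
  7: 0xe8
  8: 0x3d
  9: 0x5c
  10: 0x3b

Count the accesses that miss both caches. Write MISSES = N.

0: 0xeb (blk 29, set 1) → MISS  vc=[]
1: 0xea (blk 29, set 1) → L1-HIT  vc=[]
2: 0x59 (blk 11, set 3) → MISS  vc=[]
3: 0x59 (blk 11, set 3) → L1-HIT  vc=[]
4: 0xed (blk 29, set 1) → L1-HIT  vc=[]
5: 0xec (blk 29, set 1) → L1-HIT  vc=[]
6: 0xeb (blk 29, set 1) → L1-HIT  vc=[]
7: 0xe8 (blk 29, set 1) → L1-HIT  vc=[]
8: 0x3d (blk 7, set 3) → MISS  vc=[11]
9: 0x5c (blk 11, set 3) → VC-HIT  vc=[7]
10: 0x3b (blk 7, set 3) → VC-HIT  vc=[11]

MISSES = 3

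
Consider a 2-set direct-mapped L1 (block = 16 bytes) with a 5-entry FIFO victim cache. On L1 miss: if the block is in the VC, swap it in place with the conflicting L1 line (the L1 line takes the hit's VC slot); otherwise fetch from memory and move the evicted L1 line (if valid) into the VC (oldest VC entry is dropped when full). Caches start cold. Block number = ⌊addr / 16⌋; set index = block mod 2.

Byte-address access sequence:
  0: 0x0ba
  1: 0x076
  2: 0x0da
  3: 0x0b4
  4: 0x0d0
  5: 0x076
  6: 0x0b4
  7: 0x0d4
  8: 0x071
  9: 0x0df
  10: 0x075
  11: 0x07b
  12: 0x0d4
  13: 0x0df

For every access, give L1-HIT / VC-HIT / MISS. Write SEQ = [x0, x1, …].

SEQ = [MISS, MISS, MISS, VC-HIT, VC-HIT, VC-HIT, VC-HIT, VC-HIT, VC-HIT, VC-HIT, VC-HIT, L1-HIT, VC-HIT, L1-HIT]

  [0] addr=0xba blk=11 s=1: MISS | VC []
  [1] addr=0x76 blk=7 s=1: MISS | VC [11]
  [2] addr=0xda blk=13 s=1: MISS | VC [11, 7]
  [3] addr=0xb4 blk=11 s=1: VC-HIT | VC [13, 7]
  [4] addr=0xd0 blk=13 s=1: VC-HIT | VC [11, 7]
  [5] addr=0x76 blk=7 s=1: VC-HIT | VC [11, 13]
  [6] addr=0xb4 blk=11 s=1: VC-HIT | VC [7, 13]
  [7] addr=0xd4 blk=13 s=1: VC-HIT | VC [7, 11]
  [8] addr=0x71 blk=7 s=1: VC-HIT | VC [13, 11]
  [9] addr=0xdf blk=13 s=1: VC-HIT | VC [7, 11]
  [10] addr=0x75 blk=7 s=1: VC-HIT | VC [13, 11]
  [11] addr=0x7b blk=7 s=1: L1-HIT | VC [13, 11]
  [12] addr=0xd4 blk=13 s=1: VC-HIT | VC [7, 11]
  [13] addr=0xdf blk=13 s=1: L1-HIT | VC [7, 11]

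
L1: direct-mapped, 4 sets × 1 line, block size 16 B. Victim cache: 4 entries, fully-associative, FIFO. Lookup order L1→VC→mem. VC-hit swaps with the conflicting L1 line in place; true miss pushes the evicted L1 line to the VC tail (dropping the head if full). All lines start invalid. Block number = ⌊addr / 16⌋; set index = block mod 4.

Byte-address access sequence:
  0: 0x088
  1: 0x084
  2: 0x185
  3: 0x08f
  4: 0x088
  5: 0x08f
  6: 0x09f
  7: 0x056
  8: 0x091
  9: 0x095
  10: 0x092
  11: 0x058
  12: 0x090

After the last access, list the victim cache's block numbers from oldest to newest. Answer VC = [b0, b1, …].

0: 0x88 (blk 8, set 0) → MISS  vc=[]
1: 0x84 (blk 8, set 0) → L1-HIT  vc=[]
2: 0x185 (blk 24, set 0) → MISS  vc=[8]
3: 0x8f (blk 8, set 0) → VC-HIT  vc=[24]
4: 0x88 (blk 8, set 0) → L1-HIT  vc=[24]
5: 0x8f (blk 8, set 0) → L1-HIT  vc=[24]
6: 0x9f (blk 9, set 1) → MISS  vc=[24]
7: 0x56 (blk 5, set 1) → MISS  vc=[24, 9]
8: 0x91 (blk 9, set 1) → VC-HIT  vc=[24, 5]
9: 0x95 (blk 9, set 1) → L1-HIT  vc=[24, 5]
10: 0x92 (blk 9, set 1) → L1-HIT  vc=[24, 5]
11: 0x58 (blk 5, set 1) → VC-HIT  vc=[24, 9]
12: 0x90 (blk 9, set 1) → VC-HIT  vc=[24, 5]

VC = [24, 5]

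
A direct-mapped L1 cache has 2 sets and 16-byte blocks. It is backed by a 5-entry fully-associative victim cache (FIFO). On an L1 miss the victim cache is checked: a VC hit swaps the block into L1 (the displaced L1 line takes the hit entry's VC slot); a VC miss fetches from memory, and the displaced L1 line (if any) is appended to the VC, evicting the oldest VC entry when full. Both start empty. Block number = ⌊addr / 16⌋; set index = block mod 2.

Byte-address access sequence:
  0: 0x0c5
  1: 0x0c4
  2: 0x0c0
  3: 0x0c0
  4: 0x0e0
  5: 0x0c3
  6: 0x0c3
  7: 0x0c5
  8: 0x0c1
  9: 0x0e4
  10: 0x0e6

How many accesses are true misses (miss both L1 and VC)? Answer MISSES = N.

#0 0xc5→b12/s0 MISS; vc=[]
#1 0xc4→b12/s0 L1-HIT; vc=[]
#2 0xc0→b12/s0 L1-HIT; vc=[]
#3 0xc0→b12/s0 L1-HIT; vc=[]
#4 0xe0→b14/s0 MISS; vc=[12]
#5 0xc3→b12/s0 VC-HIT; vc=[14]
#6 0xc3→b12/s0 L1-HIT; vc=[14]
#7 0xc5→b12/s0 L1-HIT; vc=[14]
#8 0xc1→b12/s0 L1-HIT; vc=[14]
#9 0xe4→b14/s0 VC-HIT; vc=[12]
#10 0xe6→b14/s0 L1-HIT; vc=[12]

MISSES = 2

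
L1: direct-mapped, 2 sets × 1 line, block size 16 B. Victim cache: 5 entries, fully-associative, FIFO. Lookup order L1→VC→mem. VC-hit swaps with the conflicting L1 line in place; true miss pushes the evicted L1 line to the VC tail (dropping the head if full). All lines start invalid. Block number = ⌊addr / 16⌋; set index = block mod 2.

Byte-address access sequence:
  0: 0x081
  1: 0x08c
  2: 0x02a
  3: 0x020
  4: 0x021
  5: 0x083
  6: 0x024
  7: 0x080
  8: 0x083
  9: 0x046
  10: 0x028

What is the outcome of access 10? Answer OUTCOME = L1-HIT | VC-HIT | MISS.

OUTCOME = VC-HIT

#0 0x81→b8/s0 MISS; vc=[]
#1 0x8c→b8/s0 L1-HIT; vc=[]
#2 0x2a→b2/s0 MISS; vc=[8]
#3 0x20→b2/s0 L1-HIT; vc=[8]
#4 0x21→b2/s0 L1-HIT; vc=[8]
#5 0x83→b8/s0 VC-HIT; vc=[2]
#6 0x24→b2/s0 VC-HIT; vc=[8]
#7 0x80→b8/s0 VC-HIT; vc=[2]
#8 0x83→b8/s0 L1-HIT; vc=[2]
#9 0x46→b4/s0 MISS; vc=[2,8]
#10 0x28→b2/s0 VC-HIT; vc=[4,8]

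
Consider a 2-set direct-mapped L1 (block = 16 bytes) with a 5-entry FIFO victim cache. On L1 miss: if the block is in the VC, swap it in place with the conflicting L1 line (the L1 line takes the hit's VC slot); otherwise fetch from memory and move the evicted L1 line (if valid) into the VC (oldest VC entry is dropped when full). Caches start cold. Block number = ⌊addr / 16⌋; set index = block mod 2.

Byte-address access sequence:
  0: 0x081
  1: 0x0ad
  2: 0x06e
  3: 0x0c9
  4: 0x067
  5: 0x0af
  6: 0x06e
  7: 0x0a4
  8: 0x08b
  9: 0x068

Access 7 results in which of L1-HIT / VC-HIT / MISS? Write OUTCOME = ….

0: 0x81 (blk 8, set 0) → MISS  vc=[]
1: 0xad (blk 10, set 0) → MISS  vc=[8]
2: 0x6e (blk 6, set 0) → MISS  vc=[8, 10]
3: 0xc9 (blk 12, set 0) → MISS  vc=[8, 10, 6]
4: 0x67 (blk 6, set 0) → VC-HIT  vc=[8, 10, 12]
5: 0xaf (blk 10, set 0) → VC-HIT  vc=[8, 6, 12]
6: 0x6e (blk 6, set 0) → VC-HIT  vc=[8, 10, 12]
7: 0xa4 (blk 10, set 0) → VC-HIT  vc=[8, 6, 12]
8: 0x8b (blk 8, set 0) → VC-HIT  vc=[10, 6, 12]
9: 0x68 (blk 6, set 0) → VC-HIT  vc=[10, 8, 12]

OUTCOME = VC-HIT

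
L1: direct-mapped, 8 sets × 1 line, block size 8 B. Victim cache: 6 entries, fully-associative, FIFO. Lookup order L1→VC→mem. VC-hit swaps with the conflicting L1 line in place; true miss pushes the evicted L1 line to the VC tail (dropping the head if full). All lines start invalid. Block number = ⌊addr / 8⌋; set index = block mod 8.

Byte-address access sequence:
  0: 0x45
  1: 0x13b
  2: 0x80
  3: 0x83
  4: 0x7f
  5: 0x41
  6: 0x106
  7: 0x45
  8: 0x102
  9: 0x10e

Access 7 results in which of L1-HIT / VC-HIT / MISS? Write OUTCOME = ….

0: 0x45 (blk 8, set 0) → MISS  vc=[]
1: 0x13b (blk 39, set 7) → MISS  vc=[]
2: 0x80 (blk 16, set 0) → MISS  vc=[8]
3: 0x83 (blk 16, set 0) → L1-HIT  vc=[8]
4: 0x7f (blk 15, set 7) → MISS  vc=[8, 39]
5: 0x41 (blk 8, set 0) → VC-HIT  vc=[16, 39]
6: 0x106 (blk 32, set 0) → MISS  vc=[16, 39, 8]
7: 0x45 (blk 8, set 0) → VC-HIT  vc=[16, 39, 32]
8: 0x102 (blk 32, set 0) → VC-HIT  vc=[16, 39, 8]
9: 0x10e (blk 33, set 1) → MISS  vc=[16, 39, 8]

OUTCOME = VC-HIT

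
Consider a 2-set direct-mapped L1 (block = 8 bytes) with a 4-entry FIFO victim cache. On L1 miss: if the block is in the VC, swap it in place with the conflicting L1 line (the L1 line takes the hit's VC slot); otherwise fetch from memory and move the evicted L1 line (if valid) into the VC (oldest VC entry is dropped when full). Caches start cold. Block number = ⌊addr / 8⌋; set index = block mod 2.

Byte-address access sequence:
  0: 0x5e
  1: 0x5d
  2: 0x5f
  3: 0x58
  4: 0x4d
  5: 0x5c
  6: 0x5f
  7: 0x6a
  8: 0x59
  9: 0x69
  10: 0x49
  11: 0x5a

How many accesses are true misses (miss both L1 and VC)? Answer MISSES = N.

MISSES = 3

0: 0x5e (blk 11, set 1) → MISS  vc=[]
1: 0x5d (blk 11, set 1) → L1-HIT  vc=[]
2: 0x5f (blk 11, set 1) → L1-HIT  vc=[]
3: 0x58 (blk 11, set 1) → L1-HIT  vc=[]
4: 0x4d (blk 9, set 1) → MISS  vc=[11]
5: 0x5c (blk 11, set 1) → VC-HIT  vc=[9]
6: 0x5f (blk 11, set 1) → L1-HIT  vc=[9]
7: 0x6a (blk 13, set 1) → MISS  vc=[9, 11]
8: 0x59 (blk 11, set 1) → VC-HIT  vc=[9, 13]
9: 0x69 (blk 13, set 1) → VC-HIT  vc=[9, 11]
10: 0x49 (blk 9, set 1) → VC-HIT  vc=[13, 11]
11: 0x5a (blk 11, set 1) → VC-HIT  vc=[13, 9]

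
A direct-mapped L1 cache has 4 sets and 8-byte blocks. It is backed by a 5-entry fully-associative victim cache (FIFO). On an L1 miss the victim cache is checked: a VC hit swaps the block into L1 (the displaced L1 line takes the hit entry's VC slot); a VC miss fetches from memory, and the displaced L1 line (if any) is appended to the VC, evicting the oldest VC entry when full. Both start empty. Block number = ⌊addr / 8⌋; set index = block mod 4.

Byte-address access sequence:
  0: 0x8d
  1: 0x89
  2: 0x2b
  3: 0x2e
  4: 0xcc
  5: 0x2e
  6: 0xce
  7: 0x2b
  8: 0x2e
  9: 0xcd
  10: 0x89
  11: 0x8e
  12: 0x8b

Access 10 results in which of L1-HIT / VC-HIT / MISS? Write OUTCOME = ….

#0 0x8d→b17/s1 MISS; vc=[]
#1 0x89→b17/s1 L1-HIT; vc=[]
#2 0x2b→b5/s1 MISS; vc=[17]
#3 0x2e→b5/s1 L1-HIT; vc=[17]
#4 0xcc→b25/s1 MISS; vc=[17,5]
#5 0x2e→b5/s1 VC-HIT; vc=[17,25]
#6 0xce→b25/s1 VC-HIT; vc=[17,5]
#7 0x2b→b5/s1 VC-HIT; vc=[17,25]
#8 0x2e→b5/s1 L1-HIT; vc=[17,25]
#9 0xcd→b25/s1 VC-HIT; vc=[17,5]
#10 0x89→b17/s1 VC-HIT; vc=[25,5]
#11 0x8e→b17/s1 L1-HIT; vc=[25,5]
#12 0x8b→b17/s1 L1-HIT; vc=[25,5]

OUTCOME = VC-HIT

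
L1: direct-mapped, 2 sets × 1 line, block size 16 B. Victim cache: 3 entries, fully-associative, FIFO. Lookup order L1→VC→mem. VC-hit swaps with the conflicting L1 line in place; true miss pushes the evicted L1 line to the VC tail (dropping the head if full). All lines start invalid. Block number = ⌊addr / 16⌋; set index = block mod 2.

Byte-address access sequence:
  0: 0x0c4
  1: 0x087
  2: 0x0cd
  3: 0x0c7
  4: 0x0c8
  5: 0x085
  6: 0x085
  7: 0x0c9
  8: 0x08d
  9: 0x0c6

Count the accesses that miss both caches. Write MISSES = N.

MISSES = 2

  [0] addr=0xc4 blk=12 s=0: MISS | VC []
  [1] addr=0x87 blk=8 s=0: MISS | VC [12]
  [2] addr=0xcd blk=12 s=0: VC-HIT | VC [8]
  [3] addr=0xc7 blk=12 s=0: L1-HIT | VC [8]
  [4] addr=0xc8 blk=12 s=0: L1-HIT | VC [8]
  [5] addr=0x85 blk=8 s=0: VC-HIT | VC [12]
  [6] addr=0x85 blk=8 s=0: L1-HIT | VC [12]
  [7] addr=0xc9 blk=12 s=0: VC-HIT | VC [8]
  [8] addr=0x8d blk=8 s=0: VC-HIT | VC [12]
  [9] addr=0xc6 blk=12 s=0: VC-HIT | VC [8]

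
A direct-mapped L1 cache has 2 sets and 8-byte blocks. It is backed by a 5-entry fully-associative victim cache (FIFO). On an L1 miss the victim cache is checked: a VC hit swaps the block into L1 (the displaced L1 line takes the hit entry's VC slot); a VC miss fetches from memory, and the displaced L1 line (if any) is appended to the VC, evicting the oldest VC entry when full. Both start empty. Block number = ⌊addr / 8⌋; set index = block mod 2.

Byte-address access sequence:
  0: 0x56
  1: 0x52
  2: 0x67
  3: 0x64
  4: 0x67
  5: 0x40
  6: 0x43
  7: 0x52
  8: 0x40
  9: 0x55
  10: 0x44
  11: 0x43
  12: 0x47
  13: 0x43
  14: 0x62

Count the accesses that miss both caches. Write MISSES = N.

MISSES = 3

  [0] addr=0x56 blk=10 s=0: MISS | VC []
  [1] addr=0x52 blk=10 s=0: L1-HIT | VC []
  [2] addr=0x67 blk=12 s=0: MISS | VC [10]
  [3] addr=0x64 blk=12 s=0: L1-HIT | VC [10]
  [4] addr=0x67 blk=12 s=0: L1-HIT | VC [10]
  [5] addr=0x40 blk=8 s=0: MISS | VC [10, 12]
  [6] addr=0x43 blk=8 s=0: L1-HIT | VC [10, 12]
  [7] addr=0x52 blk=10 s=0: VC-HIT | VC [8, 12]
  [8] addr=0x40 blk=8 s=0: VC-HIT | VC [10, 12]
  [9] addr=0x55 blk=10 s=0: VC-HIT | VC [8, 12]
  [10] addr=0x44 blk=8 s=0: VC-HIT | VC [10, 12]
  [11] addr=0x43 blk=8 s=0: L1-HIT | VC [10, 12]
  [12] addr=0x47 blk=8 s=0: L1-HIT | VC [10, 12]
  [13] addr=0x43 blk=8 s=0: L1-HIT | VC [10, 12]
  [14] addr=0x62 blk=12 s=0: VC-HIT | VC [10, 8]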